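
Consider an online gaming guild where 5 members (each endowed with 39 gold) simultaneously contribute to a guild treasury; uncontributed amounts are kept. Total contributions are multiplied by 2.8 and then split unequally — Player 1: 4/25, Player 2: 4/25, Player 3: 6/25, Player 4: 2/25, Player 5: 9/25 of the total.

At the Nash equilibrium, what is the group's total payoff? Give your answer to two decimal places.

265.20 gold

A player with share s gets back 2.8·s per unit contributed, so full contribution is dominant for anyone with s > 1/2.8 = 0.3571 and zero contribution is dominant for anyone below.
Player 5 alone (share 9/25) is above the threshold, contributing 39; the remaining 4 contribute 0. Total contributed: 39.
The guild treasury pays out 2.8 × 39 = 109.20 in total (split across the unequal shares, but the aggregate is all that matters for the group sum).
The 4 free-riders keep 39 each, adding 156. Group total = 156 + 109.20 = 265.20.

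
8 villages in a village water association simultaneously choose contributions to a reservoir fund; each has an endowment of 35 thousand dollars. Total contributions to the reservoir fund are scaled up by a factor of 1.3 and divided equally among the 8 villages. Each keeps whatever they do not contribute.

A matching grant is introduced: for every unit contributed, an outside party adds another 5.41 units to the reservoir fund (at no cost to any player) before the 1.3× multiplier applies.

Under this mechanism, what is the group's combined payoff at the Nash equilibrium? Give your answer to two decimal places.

2333.24 thousand dollars

With the mechanism, a contributed unit returns 1.3 × 6.41 / 8 = 1.0416 per unit of net cost to the contributor — now above 1 — so contributing fully is weakly dominant for every player.
So the Nash equilibrium is full contribution by all 8; the group earns 1.3 × 6.41 × 280 = 2333.24.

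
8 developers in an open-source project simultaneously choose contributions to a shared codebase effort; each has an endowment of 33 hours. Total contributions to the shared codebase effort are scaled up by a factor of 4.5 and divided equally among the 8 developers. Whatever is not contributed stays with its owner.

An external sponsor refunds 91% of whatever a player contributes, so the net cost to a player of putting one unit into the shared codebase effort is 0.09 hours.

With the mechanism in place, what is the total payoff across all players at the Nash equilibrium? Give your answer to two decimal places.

With the mechanism, a contributed unit returns (4.5/8) / 0.09 = 6.2500 per unit of net cost to the contributor — now above 1 — so contributing fully is weakly dominant for every player.
So the Nash equilibrium is full contribution by all 8; the group earns 8 × (33 × 0.91 + 4.5 × 33) = 1428.24.

1428.24 hours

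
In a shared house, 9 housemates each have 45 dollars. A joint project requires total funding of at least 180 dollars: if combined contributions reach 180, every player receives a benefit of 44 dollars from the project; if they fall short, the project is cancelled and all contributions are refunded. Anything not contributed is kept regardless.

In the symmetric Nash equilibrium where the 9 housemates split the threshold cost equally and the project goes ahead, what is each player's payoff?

69 dollars

Equal share of the threshold: 180/9 = 20.
At this profile no one gains by cutting their contribution: any cut drops the total below 180, the project is cancelled, contributions are refunded, and the deviator ends with 45, which is less than 45 − 20 + 44 = 69. Contributing more than 20 just wastes the excess. So contributing exactly 20 is a best response.
Each player's payoff: 45 − 20 + 44 = 69.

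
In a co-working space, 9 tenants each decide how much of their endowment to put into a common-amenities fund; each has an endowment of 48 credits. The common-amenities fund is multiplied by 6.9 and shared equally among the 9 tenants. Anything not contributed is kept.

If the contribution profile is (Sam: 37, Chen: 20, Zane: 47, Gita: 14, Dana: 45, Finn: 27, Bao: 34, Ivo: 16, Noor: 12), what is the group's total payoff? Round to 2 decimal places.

Total contributed: 37 + 20 + 47 + 14 + 45 + 27 + 34 + 16 + 12 = 252; total kept: 9 × 48 − 252 = 180.
The common-amenities fund pays out 6.9 × 252 = 1738.80 in aggregate.
Group total = 180 + 1738.80 = 1918.80.

1918.80 credits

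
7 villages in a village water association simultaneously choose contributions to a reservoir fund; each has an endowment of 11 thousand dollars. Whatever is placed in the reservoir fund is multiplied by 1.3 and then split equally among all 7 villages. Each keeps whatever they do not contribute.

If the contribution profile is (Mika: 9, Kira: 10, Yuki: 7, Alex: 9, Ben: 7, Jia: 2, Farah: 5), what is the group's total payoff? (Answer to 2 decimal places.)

Total contributed: 9 + 10 + 7 + 9 + 7 + 2 + 5 = 49; total kept: 7 × 11 − 49 = 28.
The reservoir fund pays out 1.3 × 49 = 63.70 in aggregate.
Group total = 28 + 63.70 = 91.70.

91.70 thousand dollars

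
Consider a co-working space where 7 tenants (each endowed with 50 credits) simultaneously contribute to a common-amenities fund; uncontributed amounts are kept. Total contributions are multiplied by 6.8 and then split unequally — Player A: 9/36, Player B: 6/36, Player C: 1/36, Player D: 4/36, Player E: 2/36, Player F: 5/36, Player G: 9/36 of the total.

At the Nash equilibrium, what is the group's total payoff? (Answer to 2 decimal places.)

1220.00 credits

A player with share s gets back 6.8·s per unit contributed, so full contribution is dominant for anyone with s > 1/6.8 = 0.1471 and zero contribution is dominant for anyone below.
The shares above 0.1471 belong to Player A, Player B and Player G, contributing 50 each; the remaining 4 contribute 0. Total contributed: 150.
The common-amenities fund pays out 6.8 × 150 = 1020.00 in total (split across the unequal shares, but the aggregate is all that matters for the group sum).
The 4 free-riders keep 50 each, adding 200. Group total = 200 + 1020.00 = 1220.00.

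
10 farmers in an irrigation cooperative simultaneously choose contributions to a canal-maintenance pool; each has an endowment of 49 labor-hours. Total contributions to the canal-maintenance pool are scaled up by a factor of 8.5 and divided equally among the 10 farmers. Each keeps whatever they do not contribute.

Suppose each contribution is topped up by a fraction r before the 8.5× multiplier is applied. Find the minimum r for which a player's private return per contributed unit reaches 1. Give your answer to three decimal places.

With matching at rate r, one contributed unit becomes (1 + r) in the canal-maintenance pool and returns 8.5 × (1 + r) / 10 to the contributor.
Setting this equal to 1: 1 + r = 10/8.5 = 1.1765.
So the minimum matching rate is r = 1.1765 − 1 = 0.176.

0.176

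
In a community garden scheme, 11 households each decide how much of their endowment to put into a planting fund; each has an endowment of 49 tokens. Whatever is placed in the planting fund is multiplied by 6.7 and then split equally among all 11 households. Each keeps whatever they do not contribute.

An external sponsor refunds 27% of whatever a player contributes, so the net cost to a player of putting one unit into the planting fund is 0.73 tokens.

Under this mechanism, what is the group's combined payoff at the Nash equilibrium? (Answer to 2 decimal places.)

539.00 tokens

The effective private return is (6.7/11) / 0.73 = 0.8344, which is still under 1, so the mechanism doesn't change anyone's dominant strategy: zero contribution.
Everyone keeps their endowment and the group total is 11 × 49 = 539.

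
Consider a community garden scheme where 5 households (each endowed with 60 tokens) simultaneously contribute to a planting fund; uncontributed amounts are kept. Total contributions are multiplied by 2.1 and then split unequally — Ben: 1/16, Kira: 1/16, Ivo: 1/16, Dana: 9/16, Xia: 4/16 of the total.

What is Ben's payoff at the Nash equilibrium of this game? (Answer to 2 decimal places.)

67.88 tokens

For player j, contributing a unit is worthwhile iff 2.1 × (j's share) ≥ 1, i.e. iff j's share is at least 0.4762.
Dana alone (share 9/16) is above the threshold, contributing 60; the remaining 4 contribute 0. Total contributed: 60.
Ben keeps 60 and receives 2.1 × 60 × 1/16 = 7.88 from the planting fund, for a payoff of 67.88.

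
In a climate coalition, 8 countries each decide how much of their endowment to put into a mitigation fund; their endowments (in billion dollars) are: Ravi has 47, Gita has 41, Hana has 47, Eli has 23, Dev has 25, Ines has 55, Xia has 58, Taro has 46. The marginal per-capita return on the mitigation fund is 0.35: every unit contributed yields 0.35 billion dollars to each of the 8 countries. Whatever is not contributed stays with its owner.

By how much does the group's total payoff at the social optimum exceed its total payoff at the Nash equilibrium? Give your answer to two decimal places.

615.60 billion dollars

The private return per contributed unit is 0.35 < 1 for everyone, so the Nash equilibrium is zero contribution and the group total is Σ E_j = 47 + 41 + 47 + 23 + 25 + 55 + 58 + 46 = 342.
Each contributed unit returns 2.800 to the group, so the social optimum is full contribution by everyone: group total = 2.800 × 342 = 957.60.
Efficiency loss = (2.800 − 1) × 342 = 615.60.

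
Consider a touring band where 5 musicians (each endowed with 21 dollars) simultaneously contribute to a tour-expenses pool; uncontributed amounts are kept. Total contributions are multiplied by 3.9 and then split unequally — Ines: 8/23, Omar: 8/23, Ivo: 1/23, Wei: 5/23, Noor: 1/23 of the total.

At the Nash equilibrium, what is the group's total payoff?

226.80 dollars

Player j's private return per contributed unit is 3.9 × (j's share). Contributing is weakly dominant for j when that share is at least 1/3.9 = 0.2564, and contributing 0 is dominant otherwise.
Ines and Omar are above the threshold, contributing 21 each; the remaining 3 contribute 0. Total contributed: 42.
The tour-expenses pool pays out 3.9 × 42 = 163.80 in total (split across the unequal shares, but the aggregate is all that matters for the group sum).
The 3 free-riders keep 21 each, adding 63. Group total = 63 + 163.80 = 226.80.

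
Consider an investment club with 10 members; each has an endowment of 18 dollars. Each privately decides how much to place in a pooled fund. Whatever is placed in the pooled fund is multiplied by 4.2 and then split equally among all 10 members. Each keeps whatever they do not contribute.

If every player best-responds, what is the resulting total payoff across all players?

Each contributed unit returns 4.2/10 = 0.4200 to its contributor — below 1 — so contributing 0 is dominant for every player. At the Nash equilibrium everyone keeps their 18, and the group total is 10 × 18 = 180.

180.00 dollars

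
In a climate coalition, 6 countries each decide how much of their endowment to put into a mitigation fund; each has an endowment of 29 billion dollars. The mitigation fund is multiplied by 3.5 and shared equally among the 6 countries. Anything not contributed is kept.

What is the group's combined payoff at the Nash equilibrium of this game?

Each contributed unit returns 3.5/6 = 0.5833 to its contributor — below 1 — so contributing 0 is dominant for every player. At the Nash equilibrium everyone keeps their 29, and the group total is 6 × 29 = 174.

174.00 billion dollars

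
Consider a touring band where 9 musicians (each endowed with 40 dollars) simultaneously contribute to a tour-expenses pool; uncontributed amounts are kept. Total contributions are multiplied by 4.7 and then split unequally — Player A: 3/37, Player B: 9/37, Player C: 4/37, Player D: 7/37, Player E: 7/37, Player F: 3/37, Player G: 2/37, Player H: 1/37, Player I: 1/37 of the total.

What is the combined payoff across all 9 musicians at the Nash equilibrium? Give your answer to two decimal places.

508.00 dollars

Player j's private return per contributed unit is 4.7 × (j's share). Contributing is weakly dominant for j when that share is at least 1/4.7 = 0.2128, and contributing 0 is dominant otherwise.
The only share above 0.2128 is Player B's 9/37, contributing 40; the remaining 8 contribute 0. Total contributed: 40.
The tour-expenses pool pays out 4.7 × 40 = 188.00 in total (split across the unequal shares, but the aggregate is all that matters for the group sum).
The 8 free-riders keep 40 each, adding 320. Group total = 320 + 188.00 = 508.00.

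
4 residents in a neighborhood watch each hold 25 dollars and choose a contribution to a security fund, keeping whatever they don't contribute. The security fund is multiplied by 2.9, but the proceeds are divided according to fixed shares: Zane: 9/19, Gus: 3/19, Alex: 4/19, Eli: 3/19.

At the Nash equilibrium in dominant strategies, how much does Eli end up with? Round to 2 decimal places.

36.45 dollars

Player j's private return per contributed unit is 2.9 × (j's share). Contributing is weakly dominant for j when that share is at least 1/2.9 = 0.3448, and contributing 0 is dominant otherwise.
Only Zane (9/19) clears that bar, contributing 25; the remaining 3 contribute 0. Total contributed: 25.
Eli keeps 25 and receives 2.9 × 25 × 3/19 = 11.45 from the security fund, for a payoff of 36.45.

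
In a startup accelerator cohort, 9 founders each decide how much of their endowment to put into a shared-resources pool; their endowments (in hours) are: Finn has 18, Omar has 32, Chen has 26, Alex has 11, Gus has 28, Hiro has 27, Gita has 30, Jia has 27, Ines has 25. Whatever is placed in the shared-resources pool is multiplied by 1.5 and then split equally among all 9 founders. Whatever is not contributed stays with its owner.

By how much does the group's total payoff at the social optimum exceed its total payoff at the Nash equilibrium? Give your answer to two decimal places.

The private return per contributed unit is 1.5/9 = 0.1667 < 1 for every player regardless of endowment, so the Nash equilibrium is zero contribution and the group total is Σ E_j = 18 + 32 + 26 + 11 + 28 + 27 + 30 + 27 + 25 = 224.
Each contributed unit returns 1.500 to the group, so the social optimum is full contribution by everyone: group total = 1.500 × 224 = 336.00.
Efficiency loss = (1.500 − 1) × 224 = 112.00.

112.00 hours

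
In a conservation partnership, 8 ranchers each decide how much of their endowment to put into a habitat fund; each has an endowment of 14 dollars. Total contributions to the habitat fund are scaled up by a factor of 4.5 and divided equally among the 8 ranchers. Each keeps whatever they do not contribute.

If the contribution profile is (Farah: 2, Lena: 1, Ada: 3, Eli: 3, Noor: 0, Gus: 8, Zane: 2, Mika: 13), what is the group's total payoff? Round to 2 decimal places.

Total contributed: 2 + 1 + 3 + 3 + 0 + 8 + 2 + 13 = 32; total kept: 8 × 14 − 32 = 80.
The habitat fund pays out 4.5 × 32 = 144.00 in aggregate.
Group total = 80 + 144.00 = 224.00.

224.00 dollars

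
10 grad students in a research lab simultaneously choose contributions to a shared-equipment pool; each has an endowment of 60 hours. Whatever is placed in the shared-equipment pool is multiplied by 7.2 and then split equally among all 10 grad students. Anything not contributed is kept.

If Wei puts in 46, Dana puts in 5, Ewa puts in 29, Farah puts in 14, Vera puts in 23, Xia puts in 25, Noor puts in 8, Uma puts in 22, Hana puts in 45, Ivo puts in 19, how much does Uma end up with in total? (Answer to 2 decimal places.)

Total contributed: 46 + 5 + 29 + 14 + 23 + 25 + 8 + 22 + 45 + 19 = 236.
Each receives 7.2 × 236 / 10 = 169.92 from the shared-equipment pool.
Uma keeps 60 − 22 = 38, so Uma's payoff is 38 + 169.92 = 207.92.

207.92 hours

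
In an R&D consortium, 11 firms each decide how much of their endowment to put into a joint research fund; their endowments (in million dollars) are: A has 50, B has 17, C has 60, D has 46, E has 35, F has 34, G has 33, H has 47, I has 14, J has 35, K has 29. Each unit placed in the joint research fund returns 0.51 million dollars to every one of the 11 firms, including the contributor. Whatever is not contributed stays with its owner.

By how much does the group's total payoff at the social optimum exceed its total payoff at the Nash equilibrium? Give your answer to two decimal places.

The private return per contributed unit is 0.51 < 1 for everyone, so the Nash equilibrium is zero contribution and the group total is Σ E_j = 50 + 17 + 60 + 46 + 35 + 34 + 33 + 47 + 14 + 35 + 29 = 400.
Each contributed unit returns 5.610 to the group, so the social optimum is full contribution by everyone: group total = 5.610 × 400 = 2244.00.
Efficiency loss = (5.610 − 1) × 400 = 1844.00.

1844.00 million dollars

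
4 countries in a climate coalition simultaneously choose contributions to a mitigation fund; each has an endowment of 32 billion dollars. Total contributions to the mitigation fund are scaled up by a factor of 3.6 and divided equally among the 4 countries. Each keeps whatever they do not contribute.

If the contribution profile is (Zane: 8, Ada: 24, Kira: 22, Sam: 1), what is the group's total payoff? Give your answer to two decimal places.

271.00 billion dollars

Total contributed: 8 + 24 + 22 + 1 = 55; total kept: 4 × 32 − 55 = 73.
The mitigation fund pays out 3.6 × 55 = 198.00 in aggregate.
Group total = 73 + 198.00 = 271.00.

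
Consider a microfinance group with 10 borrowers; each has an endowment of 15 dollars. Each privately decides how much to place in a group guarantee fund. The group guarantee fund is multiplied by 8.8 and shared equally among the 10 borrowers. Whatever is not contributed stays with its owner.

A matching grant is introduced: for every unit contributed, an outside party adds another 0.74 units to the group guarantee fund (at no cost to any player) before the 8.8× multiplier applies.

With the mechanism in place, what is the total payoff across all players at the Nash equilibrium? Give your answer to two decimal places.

The effective private return per unit is now 8.8 × 1.74 / 10 = 1.5312 > 1, so every player's dominant strategy flips to full contribution.
So the Nash equilibrium is full contribution by all 10; the group earns 8.8 × 1.74 × 150 = 2296.80.

2296.80 dollars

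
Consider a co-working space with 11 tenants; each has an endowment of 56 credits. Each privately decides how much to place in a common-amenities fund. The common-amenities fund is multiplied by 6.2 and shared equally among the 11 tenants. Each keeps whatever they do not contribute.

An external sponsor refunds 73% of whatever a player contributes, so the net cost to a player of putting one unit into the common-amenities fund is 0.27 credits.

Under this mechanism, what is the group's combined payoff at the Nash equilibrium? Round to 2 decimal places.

4268.88 credits

With the mechanism, a contributed unit returns (6.2/11) / 0.27 = 2.0875 per unit of net cost to the contributor — now above 1 — so contributing fully is weakly dominant for every player.
So the Nash equilibrium is full contribution by all 11; the group earns 11 × (56 × 0.73 + 6.2 × 56) = 4268.88.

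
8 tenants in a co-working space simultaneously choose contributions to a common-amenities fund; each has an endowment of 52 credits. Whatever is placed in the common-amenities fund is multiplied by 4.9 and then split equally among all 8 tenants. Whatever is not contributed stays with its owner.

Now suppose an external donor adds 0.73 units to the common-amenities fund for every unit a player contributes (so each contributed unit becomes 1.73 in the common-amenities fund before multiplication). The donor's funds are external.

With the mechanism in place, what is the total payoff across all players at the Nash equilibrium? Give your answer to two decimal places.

3526.43 credits

The effective private return per unit is now 4.9 × 1.73 / 8 = 1.0596 > 1, so every player's dominant strategy flips to full contribution.
At the Nash equilibrium everyone contributes 52. Group total payoff = 4.9 × 1.73 × 416 = 3526.43.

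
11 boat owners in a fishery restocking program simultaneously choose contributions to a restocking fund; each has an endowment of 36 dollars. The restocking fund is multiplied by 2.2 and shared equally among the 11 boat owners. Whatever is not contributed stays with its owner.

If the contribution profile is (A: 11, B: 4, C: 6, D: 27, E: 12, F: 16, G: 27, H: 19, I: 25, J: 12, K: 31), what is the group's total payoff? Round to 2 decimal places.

Total contributed: 11 + 4 + 6 + 27 + 12 + 16 + 27 + 19 + 25 + 12 + 31 = 190; total kept: 11 × 36 − 190 = 206.
The restocking fund pays out 2.2 × 190 = 418.00 in aggregate.
Group total = 206 + 418.00 = 624.00.

624.00 dollars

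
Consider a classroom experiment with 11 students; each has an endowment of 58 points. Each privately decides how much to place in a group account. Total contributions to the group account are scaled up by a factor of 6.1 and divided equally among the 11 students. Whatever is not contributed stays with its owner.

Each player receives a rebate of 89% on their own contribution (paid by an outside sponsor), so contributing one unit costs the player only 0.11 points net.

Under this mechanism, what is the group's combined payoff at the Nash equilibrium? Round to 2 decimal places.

The effective private return per unit is now (6.1/11) / 0.11 = 5.0413 > 1, so every player's dominant strategy flips to full contribution.
So the Nash equilibrium is full contribution by all 11; the group earns 11 × (58 × 0.89 + 6.1 × 58) = 4459.62.

4459.62 points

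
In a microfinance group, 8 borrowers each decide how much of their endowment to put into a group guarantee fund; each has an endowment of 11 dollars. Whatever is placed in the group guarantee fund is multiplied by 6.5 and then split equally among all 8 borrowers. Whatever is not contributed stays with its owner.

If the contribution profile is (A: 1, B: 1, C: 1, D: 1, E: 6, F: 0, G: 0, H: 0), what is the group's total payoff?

Total contributed: 1 + 1 + 1 + 1 + 6 + 0 + 0 + 0 = 10; total kept: 8 × 11 − 10 = 78.
The group guarantee fund pays out 6.5 × 10 = 65.00 in aggregate.
Group total = 78 + 65.00 = 143.00.

143.00 dollars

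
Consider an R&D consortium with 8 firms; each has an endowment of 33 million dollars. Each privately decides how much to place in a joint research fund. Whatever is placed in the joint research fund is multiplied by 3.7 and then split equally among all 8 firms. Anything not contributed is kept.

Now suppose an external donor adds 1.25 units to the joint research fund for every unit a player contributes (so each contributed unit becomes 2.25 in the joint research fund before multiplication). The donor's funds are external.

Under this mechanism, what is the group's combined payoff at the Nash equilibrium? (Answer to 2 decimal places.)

2197.80 million dollars

The effective private return per unit is now 3.7 × 2.25 / 8 = 1.0406 > 1, so every player's dominant strategy flips to full contribution.
So the Nash equilibrium is full contribution by all 8; the group earns 3.7 × 2.25 × 264 = 2197.80.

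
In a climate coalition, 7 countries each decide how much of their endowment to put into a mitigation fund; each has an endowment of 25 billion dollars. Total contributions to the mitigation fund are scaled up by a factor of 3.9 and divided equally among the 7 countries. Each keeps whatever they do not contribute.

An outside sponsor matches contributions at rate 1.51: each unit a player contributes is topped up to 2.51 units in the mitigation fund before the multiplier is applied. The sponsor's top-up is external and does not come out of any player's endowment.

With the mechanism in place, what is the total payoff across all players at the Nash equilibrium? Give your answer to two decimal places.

1713.08 billion dollars

Under the mechanism each unit contributed yields 3.9 × 2.51 / 7 = 1.3984 back to its contributor per unit of net cost, which exceeds 1, making full contribution the dominant choice for everyone.
So the Nash equilibrium is full contribution by all 7; the group earns 3.9 × 2.51 × 175 = 1713.08.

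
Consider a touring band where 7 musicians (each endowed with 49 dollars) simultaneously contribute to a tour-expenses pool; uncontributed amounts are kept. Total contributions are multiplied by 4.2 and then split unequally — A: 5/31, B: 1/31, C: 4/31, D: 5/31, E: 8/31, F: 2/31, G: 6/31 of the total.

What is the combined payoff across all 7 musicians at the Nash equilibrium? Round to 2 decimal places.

Player j's private return per contributed unit is 4.2 × (j's share). Contributing is weakly dominant for j when that share is at least 1/4.2 = 0.2381, and contributing 0 is dominant otherwise.
Only E (8/31) clears that bar, contributing 49; the remaining 6 contribute 0. Total contributed: 49.
The tour-expenses pool pays out 4.2 × 49 = 205.80 in total (split across the unequal shares, but the aggregate is all that matters for the group sum).
The 6 free-riders keep 49 each, adding 294. Group total = 294 + 205.80 = 499.80.

499.80 dollars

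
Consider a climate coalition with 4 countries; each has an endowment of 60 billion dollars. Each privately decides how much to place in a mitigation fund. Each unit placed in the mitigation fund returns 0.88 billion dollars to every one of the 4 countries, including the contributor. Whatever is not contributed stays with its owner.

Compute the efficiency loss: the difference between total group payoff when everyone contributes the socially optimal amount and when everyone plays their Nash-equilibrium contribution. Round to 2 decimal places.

The private return per contributed unit is 0.88 < 1, so contributing 0 is dominant for every player. At the Nash equilibrium everyone keeps their 60, and the group total is 4 × 60 = 240.
Each contributed unit returns 3.520 to the group as a whole (0.88 to each of 4 players), which exceeds 1, so the social optimum is full contribution: group total = 3.520 × 240 = 844.80.
Efficiency loss = 844.80 − 240 = 604.80.

604.80 billion dollars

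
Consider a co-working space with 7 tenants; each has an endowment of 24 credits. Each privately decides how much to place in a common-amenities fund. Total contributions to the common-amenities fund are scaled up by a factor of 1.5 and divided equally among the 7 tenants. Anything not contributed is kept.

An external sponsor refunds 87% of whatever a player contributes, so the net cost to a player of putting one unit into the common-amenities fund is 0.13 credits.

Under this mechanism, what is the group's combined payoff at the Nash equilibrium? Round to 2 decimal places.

The effective private return per unit is now (1.5/7) / 0.13 = 1.6484 > 1, so every player's dominant strategy flips to full contribution.
So the Nash equilibrium is full contribution by all 7; the group earns 7 × (24 × 0.87 + 1.5 × 24) = 398.16.

398.16 credits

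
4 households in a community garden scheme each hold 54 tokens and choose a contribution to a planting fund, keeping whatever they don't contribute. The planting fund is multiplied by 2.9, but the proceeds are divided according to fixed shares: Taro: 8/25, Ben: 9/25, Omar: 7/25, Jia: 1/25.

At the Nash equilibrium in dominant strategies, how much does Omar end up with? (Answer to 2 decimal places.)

97.85 tokens

For player j, contributing a unit is worthwhile iff 2.9 × (j's share) ≥ 1, i.e. iff j's share is at least 0.3448.
Ben alone (share 9/25) is above the threshold, contributing 54; the remaining 3 contribute 0. Total contributed: 54.
Omar keeps 54 and receives 2.9 × 54 × 7/25 = 43.85 from the planting fund, for a payoff of 97.85.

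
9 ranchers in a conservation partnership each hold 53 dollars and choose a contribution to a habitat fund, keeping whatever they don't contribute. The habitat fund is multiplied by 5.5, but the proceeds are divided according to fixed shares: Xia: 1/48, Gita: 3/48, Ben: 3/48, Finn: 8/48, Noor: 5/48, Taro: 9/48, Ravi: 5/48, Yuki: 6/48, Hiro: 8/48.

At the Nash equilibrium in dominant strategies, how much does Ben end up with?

71.22 dollars

Each unit j contributes comes back to j as 5.5 × (j's share), so j prefers to contribute only if that share exceeds 1/5.5 = 0.1818; otherwise keeping the unit dominates.
Only Taro (9/48) clears that bar, contributing 53; the remaining 8 contribute 0. Total contributed: 53.
Ben keeps 53 and receives 5.5 × 53 × 3/48 = 18.22 from the habitat fund, for a payoff of 71.22.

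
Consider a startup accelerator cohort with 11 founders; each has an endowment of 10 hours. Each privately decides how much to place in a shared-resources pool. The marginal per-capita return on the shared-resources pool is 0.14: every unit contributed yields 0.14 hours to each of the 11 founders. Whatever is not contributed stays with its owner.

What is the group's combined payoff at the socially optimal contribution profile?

Each contributed unit returns 1.540 to the group as a whole (0.14 to each of 11 players), which exceeds 1, so the social optimum is full contribution: group total = 1.540 × 110 = 169.40.

169.40 hours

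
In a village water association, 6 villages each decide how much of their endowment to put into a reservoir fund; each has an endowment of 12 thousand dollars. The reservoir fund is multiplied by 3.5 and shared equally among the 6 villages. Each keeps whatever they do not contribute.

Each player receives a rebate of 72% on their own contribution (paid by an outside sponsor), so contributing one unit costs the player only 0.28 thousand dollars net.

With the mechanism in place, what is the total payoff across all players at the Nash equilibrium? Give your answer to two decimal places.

303.84 thousand dollars

The effective private return per unit is now (3.5/6) / 0.28 = 2.0833 > 1, so every player's dominant strategy flips to full contribution.
At the Nash equilibrium everyone contributes 12. Group total payoff = 6 × (12 × 0.72 + 3.5 × 12) = 303.84.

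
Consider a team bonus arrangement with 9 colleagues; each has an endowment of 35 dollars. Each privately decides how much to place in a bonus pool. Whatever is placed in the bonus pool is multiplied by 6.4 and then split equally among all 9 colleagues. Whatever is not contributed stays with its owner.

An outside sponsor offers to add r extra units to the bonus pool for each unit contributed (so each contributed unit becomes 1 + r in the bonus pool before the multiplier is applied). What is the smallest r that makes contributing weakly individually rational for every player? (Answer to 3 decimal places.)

0.406

With matching at rate r, one contributed unit becomes (1 + r) in the bonus pool and returns 6.4 × (1 + r) / 9 to the contributor.
Setting this equal to 1: 1 + r = 9/6.4 = 1.4063.
So the minimum matching rate is r = 1.4063 − 1 = 0.406.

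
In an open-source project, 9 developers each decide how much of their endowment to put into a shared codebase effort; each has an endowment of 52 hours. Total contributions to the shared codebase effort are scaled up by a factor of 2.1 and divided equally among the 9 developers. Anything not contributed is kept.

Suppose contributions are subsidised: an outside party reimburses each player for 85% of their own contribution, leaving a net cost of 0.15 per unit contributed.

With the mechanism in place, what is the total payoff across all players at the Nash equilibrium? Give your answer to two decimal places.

1380.60 hours

With the mechanism, a contributed unit returns (2.1/9) / 0.15 = 1.5556 per unit of net cost to the contributor — now above 1 — so contributing fully is weakly dominant for every player.
At the Nash equilibrium everyone contributes 52. Group total payoff = 9 × (52 × 0.85 + 2.1 × 52) = 1380.60.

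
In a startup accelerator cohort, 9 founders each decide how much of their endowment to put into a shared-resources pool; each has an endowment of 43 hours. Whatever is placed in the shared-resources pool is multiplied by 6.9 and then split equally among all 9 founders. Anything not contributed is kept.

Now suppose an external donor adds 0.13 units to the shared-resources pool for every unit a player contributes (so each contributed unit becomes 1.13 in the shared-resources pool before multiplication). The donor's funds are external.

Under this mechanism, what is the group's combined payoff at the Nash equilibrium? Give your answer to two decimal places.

With the mechanism, a contributed unit returns 6.9 × 1.13 / 9 = 0.8663 per unit of net cost — still below 1 — so contributing 0 remains dominant for every player.
At the Nash equilibrium no one contributes; group total payoff = 9 × 43 = 387.

387.00 hours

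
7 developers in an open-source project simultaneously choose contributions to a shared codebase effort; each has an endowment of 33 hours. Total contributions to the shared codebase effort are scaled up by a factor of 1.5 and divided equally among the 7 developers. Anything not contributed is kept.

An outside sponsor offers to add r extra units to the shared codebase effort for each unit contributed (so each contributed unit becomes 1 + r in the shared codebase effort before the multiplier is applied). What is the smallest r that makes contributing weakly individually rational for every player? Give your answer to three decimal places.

With matching at rate r, one contributed unit becomes (1 + r) in the shared codebase effort and returns 1.5 × (1 + r) / 7 to the contributor.
Setting this equal to 1: 1 + r = 7/1.5 = 4.6667.
So the minimum matching rate is r = 4.6667 − 1 = 3.667.

3.667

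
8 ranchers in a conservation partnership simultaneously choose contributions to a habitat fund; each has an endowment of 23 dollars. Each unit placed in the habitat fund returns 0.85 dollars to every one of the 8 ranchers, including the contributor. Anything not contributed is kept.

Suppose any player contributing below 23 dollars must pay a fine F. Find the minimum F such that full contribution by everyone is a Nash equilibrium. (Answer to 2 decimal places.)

Given the others contribute fully, the best deviation is to contribute 0 (any partial contribution still incurs the fine and gives up units whose private return 0.85 is below 1).
Deviating from 23 to 0 saves 23 dollars but forfeits the deviator's share of the drop in the habitat fund: 0.85 × 23 = 19.55.
So the deviation gain is 23 − 19.55 = 3.45, and the fine must be at least 3.45 dollars to wipe it out.

3.45 dollars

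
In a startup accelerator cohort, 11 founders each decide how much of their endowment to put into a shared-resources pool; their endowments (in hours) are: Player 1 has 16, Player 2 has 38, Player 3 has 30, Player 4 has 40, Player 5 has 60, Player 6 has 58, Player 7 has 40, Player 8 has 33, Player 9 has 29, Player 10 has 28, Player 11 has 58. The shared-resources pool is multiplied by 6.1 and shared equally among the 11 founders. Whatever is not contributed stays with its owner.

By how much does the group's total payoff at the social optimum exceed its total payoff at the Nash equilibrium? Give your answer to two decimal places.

2193.00 hours

The private return per contributed unit is 6.1/11 = 0.5545 < 1 for every player regardless of endowment, so the Nash equilibrium is zero contribution and the group total is Σ E_j = 16 + 38 + 30 + 40 + 60 + 58 + 40 + 33 + 29 + 28 + 58 = 430.
Each contributed unit returns 6.100 to the group, so the social optimum is full contribution by everyone: group total = 6.100 × 430 = 2623.00.
Efficiency loss = (6.100 − 1) × 430 = 2193.00.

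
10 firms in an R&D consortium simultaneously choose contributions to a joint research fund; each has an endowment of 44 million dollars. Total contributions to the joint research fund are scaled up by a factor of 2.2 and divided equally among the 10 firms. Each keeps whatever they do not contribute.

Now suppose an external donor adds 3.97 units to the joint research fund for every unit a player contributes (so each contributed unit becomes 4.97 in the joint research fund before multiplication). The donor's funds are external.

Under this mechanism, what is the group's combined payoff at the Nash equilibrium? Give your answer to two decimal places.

4810.96 million dollars

Under the mechanism each unit contributed yields 2.2 × 4.97 / 10 = 1.0934 back to its contributor per unit of net cost, which exceeds 1, making full contribution the dominant choice for everyone.
So the Nash equilibrium is full contribution by all 10; the group earns 2.2 × 4.97 × 440 = 4810.96.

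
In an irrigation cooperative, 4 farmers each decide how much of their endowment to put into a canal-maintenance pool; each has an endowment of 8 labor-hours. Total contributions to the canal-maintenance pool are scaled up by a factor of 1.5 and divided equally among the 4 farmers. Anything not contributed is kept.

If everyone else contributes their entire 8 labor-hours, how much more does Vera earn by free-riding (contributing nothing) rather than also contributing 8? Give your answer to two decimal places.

5.00 labor-hours

Switching from a contribution of 8 to 0 lets Vera keep an extra 8 labor-hours, but lowers the canal-maintenance pool by 8, which costs Vera their own share of that drop: 1.5/4 × 8 = 3.00.
Net gain = 8 − 3.00 = 5.00. The private return per contributed unit (0.3750) is below 1, so free-riding is indeed the best response regardless of what the others do.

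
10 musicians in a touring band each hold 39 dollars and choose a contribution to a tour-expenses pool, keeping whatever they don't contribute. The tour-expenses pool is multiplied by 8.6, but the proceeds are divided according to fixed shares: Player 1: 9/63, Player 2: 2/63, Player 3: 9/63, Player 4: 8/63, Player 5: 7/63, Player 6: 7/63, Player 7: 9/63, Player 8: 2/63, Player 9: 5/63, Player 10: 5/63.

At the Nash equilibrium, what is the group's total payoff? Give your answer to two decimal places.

1575.60 dollars

Player j's private return per contributed unit is 8.6 × (j's share). Contributing is weakly dominant for j when that share is at least 1/8.6 = 0.1163, and contributing 0 is dominant otherwise.
The shares above 0.1163 belong to Player 1, Player 3, Player 4 and Player 7, contributing 39 each; the remaining 6 contribute 0. Total contributed: 156.
The tour-expenses pool pays out 8.6 × 156 = 1341.60 in total (split across the unequal shares, but the aggregate is all that matters for the group sum).
The 6 free-riders keep 39 each, adding 234. Group total = 234 + 1341.60 = 1575.60.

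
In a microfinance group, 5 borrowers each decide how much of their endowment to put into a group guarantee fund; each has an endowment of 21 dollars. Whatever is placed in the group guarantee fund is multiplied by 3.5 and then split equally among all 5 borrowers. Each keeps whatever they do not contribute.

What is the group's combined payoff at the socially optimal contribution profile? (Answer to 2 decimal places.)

367.50 dollars

Each contributed unit returns 3.500 to the group as a whole (0.7000 to each of 5 players), which exceeds 1, so the social optimum is full contribution: group total = 3.500 × 105 = 367.50.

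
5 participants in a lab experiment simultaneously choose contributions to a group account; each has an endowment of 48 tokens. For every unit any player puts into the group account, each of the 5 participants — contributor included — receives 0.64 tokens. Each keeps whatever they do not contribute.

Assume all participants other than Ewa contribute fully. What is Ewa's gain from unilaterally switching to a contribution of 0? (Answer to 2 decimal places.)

17.28 tokens

Switching from a contribution of 48 to 0 lets Ewa keep an extra 48 tokens, but lowers the group account by 48, which costs Ewa their own share of that drop: 0.64 × 48 = 30.72.
Net gain = 48 − 30.72 = 17.28. The private return per contributed unit (0.64) is below 1, so free-riding is indeed the best response regardless of what the others do.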